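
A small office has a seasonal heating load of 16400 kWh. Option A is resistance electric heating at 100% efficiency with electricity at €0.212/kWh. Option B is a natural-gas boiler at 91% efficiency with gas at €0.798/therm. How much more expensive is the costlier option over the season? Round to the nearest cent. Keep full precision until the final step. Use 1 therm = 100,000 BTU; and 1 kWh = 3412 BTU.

Heat load = 16400 kWh × 3412 = 55,956,800 BTU
Gas: input = 55,956,800 / 0.91 = 61,490,989 BTU = 614.9 therm → 614.9 × €0.798 = €490.70
Electric: 55,956,800 BTU / 3412 = 16,400 kWh → × €0.212 = €3,476.80
Difference = |€490.70 − €3,476.80| = €2,986.10

€2986.10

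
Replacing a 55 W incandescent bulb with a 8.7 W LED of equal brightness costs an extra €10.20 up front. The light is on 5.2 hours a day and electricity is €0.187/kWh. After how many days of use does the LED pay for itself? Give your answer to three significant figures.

227 days

Power saved = 55 − 8.7 = 46.3 W
Daily energy saved = 46.3 W × 5.2 h = 240.8 Wh = 0.24076 kWh
Daily savings = 0.24076 × €0.187 = €0.0450
Payback = €10.20 / €0.0450 per day = 226.6 days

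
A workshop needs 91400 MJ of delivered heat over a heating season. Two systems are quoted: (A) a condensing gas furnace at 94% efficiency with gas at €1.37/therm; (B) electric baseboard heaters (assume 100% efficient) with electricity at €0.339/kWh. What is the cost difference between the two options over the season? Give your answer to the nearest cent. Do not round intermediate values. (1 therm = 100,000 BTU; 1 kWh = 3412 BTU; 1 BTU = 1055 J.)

€7344.99

Heat load = 91400 MJ = 91,400,000,000 J / 1055 = 86,635,071 BTU
Gas: input = 86,635,071 / 0.940 = 92,164,969 BTU = 921.6 therm → 921.6 × €1.37 = €1,262.66
Electric: 86,635,071 BTU / 3412 = 25,390 kWh → × €0.339 = €8,607.65
Difference = |€1,262.66 − €8,607.65| = €7,344.99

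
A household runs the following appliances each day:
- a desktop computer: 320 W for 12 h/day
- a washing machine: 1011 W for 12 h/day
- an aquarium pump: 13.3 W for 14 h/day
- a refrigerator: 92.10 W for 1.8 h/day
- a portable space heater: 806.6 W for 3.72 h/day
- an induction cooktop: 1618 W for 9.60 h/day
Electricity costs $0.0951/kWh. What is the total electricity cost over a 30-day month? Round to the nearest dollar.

$99

desktop computer: 320 W × 12 h × 30 d = 115,200 Wh = 115.2 kWh
washing machine: 1011 W × 12 h × 30 d = 363,960 Wh = 364 kWh
aquarium pump: 13.3 W × 14 h × 30 d = 5,586 Wh = 5.586 kWh
refrigerator: 92.10 W × 1.8 h × 30 d = 4,973 Wh = 4.973 kWh
portable space heater: 806.6 W × 3.72 h × 30 d = 90,017 Wh = 90.02 kWh
induction cooktop: 1618 W × 9.60 h × 30 d = 465,984 Wh = 466 kWh
Total energy = 115.2 + 364 + 5.586 + 4.973 + 90.02 + 466 = 1,046 kWh
Cost = 1,046 kWh × $0.0951 = $99.45 ≈ $99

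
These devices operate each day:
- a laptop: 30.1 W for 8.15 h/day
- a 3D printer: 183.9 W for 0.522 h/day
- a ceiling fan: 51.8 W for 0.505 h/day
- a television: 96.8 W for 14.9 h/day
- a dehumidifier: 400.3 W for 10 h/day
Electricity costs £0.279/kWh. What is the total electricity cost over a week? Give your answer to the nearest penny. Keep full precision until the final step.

laptop: 30.1 W × 8.15 h × 7 d = 1,717 Wh = 1.717 kWh
3D printer: 183.9 W × 0.522 h × 7 d = 672 Wh = 0.672 kWh
ceiling fan: 51.8 W × 0.505 h × 7 d = 183 Wh = 0.1831 kWh
television: 96.8 W × 14.9 h × 7 d = 10,096 Wh = 10.1 kWh
dehumidifier: 400.3 W × 10 h × 7 d = 28,021 Wh = 28.02 kWh
Total energy = 1.717 + 0.672 + 0.1831 + 10.1 + 28.02 = 40.69 kWh
Cost = 40.69 kWh × £0.279 = £11.35

£11.35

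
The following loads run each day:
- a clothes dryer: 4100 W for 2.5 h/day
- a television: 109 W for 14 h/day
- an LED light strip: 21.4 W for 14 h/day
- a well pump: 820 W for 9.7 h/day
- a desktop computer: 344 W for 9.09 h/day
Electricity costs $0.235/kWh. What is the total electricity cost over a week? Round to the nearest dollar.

clothes dryer: 4100 W × 2.5 h × 7 d = 71,750 Wh = 71.75 kWh
television: 109 W × 14 h × 7 d = 10,682 Wh = 10.68 kWh
LED light strip: 21.4 W × 14 h × 7 d = 2,097 Wh = 2.097 kWh
well pump: 820 W × 9.7 h × 7 d = 55,678 Wh = 55.68 kWh
desktop computer: 344 W × 9.09 h × 7 d = 21,889 Wh = 21.89 kWh
Total energy = 71.75 + 10.68 + 2.097 + 55.68 + 21.89 = 162.1 kWh
Cost = 162.1 kWh × $0.235 = $38.09 ≈ $38

$38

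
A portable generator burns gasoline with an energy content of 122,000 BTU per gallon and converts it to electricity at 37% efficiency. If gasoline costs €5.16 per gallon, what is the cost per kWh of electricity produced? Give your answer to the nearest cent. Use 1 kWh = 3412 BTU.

Electrical output per gallon = 122,000 BTU × 0.37 / 3412 BTU/kWh = 13.23 kWh
Cost per kWh = €5.16 / 13.23 kWh = €0.390

€0.39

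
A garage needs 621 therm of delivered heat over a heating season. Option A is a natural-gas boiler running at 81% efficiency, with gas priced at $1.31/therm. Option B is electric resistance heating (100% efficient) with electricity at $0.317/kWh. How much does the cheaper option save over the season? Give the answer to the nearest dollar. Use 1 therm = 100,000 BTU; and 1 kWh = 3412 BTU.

$4765

Heat load = 621 therm × 100,000 = 62,100,000 BTU
Gas: input = 62,100,000 / 0.81 = 76,666,667 BTU = 766.7 therm → 766.7 × $1.31 = $1,004.33
Electric: 62,100,000 BTU / 3412 = 18,200 kWh → × $0.317 = $5,769.55
Difference = |$1,004.33 − $5,769.55| = $4,765.22 ≈ $4765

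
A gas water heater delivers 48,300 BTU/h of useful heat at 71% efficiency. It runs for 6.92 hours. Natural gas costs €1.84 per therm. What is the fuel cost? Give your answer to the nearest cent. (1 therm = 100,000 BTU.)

Heat delivered = 48,300 BTU/h × 6.92 h = 334,236 BTU
Gas input = 334,236 / 0.71 = 470,755 BTU
= 470,755 / 100,000 = 4.708 therm
Cost = 4.708 × €1.84/therm = €8.66

€8.66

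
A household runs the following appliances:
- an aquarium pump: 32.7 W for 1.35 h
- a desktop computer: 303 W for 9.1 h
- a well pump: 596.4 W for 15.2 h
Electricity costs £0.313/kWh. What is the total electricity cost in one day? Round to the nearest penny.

aquarium pump: 32.7 W × 1.35 h = 44 Wh = 0.04415 kWh
desktop computer: 303 W × 9.1 h = 2,757 Wh = 2.757 kWh
well pump: 596.4 W × 15.2 h = 9,065 Wh = 9.065 kWh
Total energy = 0.04415 + 2.757 + 9.065 = 11.87 kWh
Cost = 11.87 kWh × £0.313 = £3.71

£3.71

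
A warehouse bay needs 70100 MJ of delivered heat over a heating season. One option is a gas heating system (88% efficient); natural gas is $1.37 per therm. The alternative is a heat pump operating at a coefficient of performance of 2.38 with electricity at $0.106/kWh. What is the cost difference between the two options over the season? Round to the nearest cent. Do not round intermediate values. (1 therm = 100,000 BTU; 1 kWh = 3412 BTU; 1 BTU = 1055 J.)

$167.10

Heat load = 70100 MJ = 70,100,000,000 J / 1055 = 66,445,498 BTU
Gas: input = 66,445,498 / 0.88 = 75,506,247 BTU = 755.1 therm → 755.1 × $1.37 = $1,034.44
Heat pump: 66,445,498 BTU / 3412 = 19,470 kWh heat; / 2.38 = 8,182 kWh in → × $0.106 = $867.33
Difference = |$1,034.44 − $867.33| = $167.10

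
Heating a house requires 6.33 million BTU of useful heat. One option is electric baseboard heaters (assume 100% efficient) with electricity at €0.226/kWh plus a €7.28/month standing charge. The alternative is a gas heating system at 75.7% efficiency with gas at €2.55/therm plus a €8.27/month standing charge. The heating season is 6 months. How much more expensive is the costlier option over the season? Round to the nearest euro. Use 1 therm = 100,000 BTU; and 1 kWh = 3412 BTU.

Heat load = 6.33 × 10⁶ BTU = 6,330,000 BTU
Gas: input = 6,330,000 / 0.757 = 8,361,955 BTU = 83.62 therm → 83.62 × €2.55 = €213.23; + 6 × €8.27 standing = €262.85
Electric: 6,330,000 BTU / 3412 = 1,855 kWh → × €0.226 = €419.28; + 6 × €7.28 standing = €462.96
Difference = |€262.85 − €462.96| = €200.11 ≈ €200

€200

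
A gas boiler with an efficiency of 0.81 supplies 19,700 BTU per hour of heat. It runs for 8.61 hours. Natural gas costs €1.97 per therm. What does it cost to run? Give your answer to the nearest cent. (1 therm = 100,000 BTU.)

€4.13

Heat delivered = 19,700 BTU/h × 8.61 h = 169,617 BTU
Gas input = 169,617 / 0.81 = 209,404 BTU
= 209,404 / 100,000 = 2.094 therm
Cost = 2.094 × €1.97/therm = €4.13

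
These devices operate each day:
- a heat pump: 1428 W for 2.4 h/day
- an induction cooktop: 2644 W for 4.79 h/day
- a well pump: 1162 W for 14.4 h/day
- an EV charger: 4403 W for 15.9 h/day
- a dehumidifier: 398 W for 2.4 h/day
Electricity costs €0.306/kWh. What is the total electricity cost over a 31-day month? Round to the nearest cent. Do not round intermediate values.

heat pump: 1428 W × 2.4 h × 31 d = 106,243 Wh = 106.2 kWh
induction cooktop: 2644 W × 4.79 h × 31 d = 392,608 Wh = 392.6 kWh
well pump: 1162 W × 14.4 h × 31 d = 518,717 Wh = 518.7 kWh
EV charger: 4403 W × 15.9 h × 31 d = 2,170,239 Wh = 2,170 kWh
dehumidifier: 398 W × 2.4 h × 31 d = 29,611 Wh = 29.61 kWh
Total energy = 106.2 + 392.6 + 518.7 + 2,170 + 29.61 = 3,217 kWh
Cost = 3,217 kWh × €0.306 = €984.53

€984.53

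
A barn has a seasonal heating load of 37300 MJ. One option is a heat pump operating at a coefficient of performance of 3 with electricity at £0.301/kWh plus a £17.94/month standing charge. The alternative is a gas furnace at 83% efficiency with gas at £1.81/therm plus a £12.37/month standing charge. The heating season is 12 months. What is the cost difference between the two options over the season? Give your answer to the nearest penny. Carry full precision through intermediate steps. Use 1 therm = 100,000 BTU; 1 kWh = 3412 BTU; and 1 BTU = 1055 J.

£335.50

Heat load = 37300 MJ = 37,300,000,000 J / 1055 = 35,355,450 BTU
Gas: input = 35,355,450 / 0.83 = 42,596,928 BTU = 426 therm → 426 × £1.81 = £771.00; + 12 × £12.37 standing = £919.44
Heat pump: 35,355,450 BTU / 3412 = 10,360 kWh heat; / 3 = 3,454 kWh in → × £0.301 = £1,039.66; + 12 × £17.94 standing = £1,254.94
Difference = |£919.44 − £1,254.94| = £335.50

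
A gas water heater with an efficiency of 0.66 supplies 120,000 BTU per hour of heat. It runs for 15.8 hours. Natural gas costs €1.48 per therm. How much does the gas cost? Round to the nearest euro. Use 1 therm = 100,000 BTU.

Heat delivered = 120,000 BTU/h × 15.8 h = 1,896,000 BTU
Gas input = 1,896,000 / 0.66 = 2,872,727 BTU
= 2,872,727 / 100,000 = 28.73 therm
Cost = 28.73 × €1.48/therm = €42.52 ≈ €43

€43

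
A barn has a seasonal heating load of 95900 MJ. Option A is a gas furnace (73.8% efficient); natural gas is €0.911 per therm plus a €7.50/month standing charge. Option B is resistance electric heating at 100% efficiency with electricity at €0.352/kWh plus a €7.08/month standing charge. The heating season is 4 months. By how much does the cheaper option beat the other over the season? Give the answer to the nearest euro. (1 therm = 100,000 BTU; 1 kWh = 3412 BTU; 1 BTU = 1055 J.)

Heat load = 95900 MJ = 95,900,000,000 J / 1055 = 90,900,474 BTU
Gas: input = 90,900,474 / 0.738 = 123,171,374 BTU = 1,232 therm → 1,232 × €0.911 = €1,122.09; + 4 × €7.50 standing = €1,152.09
Electric: 90,900,474 BTU / 3412 = 26,640 kWh → × €0.352 = €9,377.77; + 4 × €7.08 standing = €9,406.09
Difference = |€1,152.09 − €9,406.09| = €8,254.00

€8254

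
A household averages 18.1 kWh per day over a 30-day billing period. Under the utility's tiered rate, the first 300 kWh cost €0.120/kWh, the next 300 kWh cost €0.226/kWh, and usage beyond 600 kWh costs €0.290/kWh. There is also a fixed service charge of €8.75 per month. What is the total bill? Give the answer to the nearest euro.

€100

Usage = 18.1 kWh/day × 30 days = 543 kWh
First 300 kWh × €0.120 = €36.00
Next 243 kWh × €0.226 = €54.92
Remaining tier: 0 kWh (not reached)
Energy charge = €90.92; + service €8.75 = €99.67 ≈ €100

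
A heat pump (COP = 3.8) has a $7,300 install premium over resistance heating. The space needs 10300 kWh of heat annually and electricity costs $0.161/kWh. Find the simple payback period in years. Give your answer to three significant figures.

Resistance: 10300 kWh × $0.161 = $1,658.30/yr
Heat pump: 10300 / 3.8 = 2711 kWh in → × $0.161 = $436.39/yr
Annual savings = $1,221.91
Payback = $7,300 / $1,221.91 = 5.97 years

5.97 years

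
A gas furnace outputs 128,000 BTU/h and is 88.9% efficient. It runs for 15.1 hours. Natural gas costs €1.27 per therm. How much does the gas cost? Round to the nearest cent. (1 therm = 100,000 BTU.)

€27.61

Heat delivered = 128,000 BTU/h × 15.1 h = 1,932,800 BTU
Gas input = 1,932,800 / 0.889 = 2,174,128 BTU
= 2,174,128 / 100,000 = 21.74 therm
Cost = 21.74 × €1.27/therm = €27.61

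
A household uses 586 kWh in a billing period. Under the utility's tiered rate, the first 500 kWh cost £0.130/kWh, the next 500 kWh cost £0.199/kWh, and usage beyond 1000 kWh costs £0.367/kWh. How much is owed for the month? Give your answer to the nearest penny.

£82.11

First 500 kWh × £0.130 = £65.00
Next 86 kWh × £0.199 = £17.11
Remaining tier: 0 kWh (not reached)
Total = £82.11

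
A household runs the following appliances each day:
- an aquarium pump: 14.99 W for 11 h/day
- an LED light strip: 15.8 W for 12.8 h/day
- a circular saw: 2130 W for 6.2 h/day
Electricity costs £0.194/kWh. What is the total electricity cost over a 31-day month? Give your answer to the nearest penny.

aquarium pump: 14.99 W × 11 h × 31 d = 5,112 Wh = 5.112 kWh
LED light strip: 15.8 W × 12.8 h × 31 d = 6,269 Wh = 6.269 kWh
circular saw: 2130 W × 6.2 h × 31 d = 409,386 Wh = 409.4 kWh
Total energy = 5.112 + 6.269 + 409.4 = 420.8 kWh
Cost = 420.8 kWh × £0.194 = £81.63

£81.63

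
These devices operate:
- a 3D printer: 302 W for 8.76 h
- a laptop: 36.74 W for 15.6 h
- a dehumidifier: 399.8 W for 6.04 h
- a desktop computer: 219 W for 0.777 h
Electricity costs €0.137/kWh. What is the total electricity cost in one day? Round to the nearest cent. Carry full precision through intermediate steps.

€0.80

3D printer: 302 W × 8.76 h = 2,646 Wh = 2.646 kWh
laptop: 36.74 W × 15.6 h = 573 Wh = 0.5731 kWh
dehumidifier: 399.8 W × 6.04 h = 2,415 Wh = 2.415 kWh
desktop computer: 219 W × 0.777 h = 170 Wh = 0.1702 kWh
Total energy = 2.646 + 0.5731 + 2.415 + 0.1702 = 5.804 kWh
Cost = 5.804 kWh × €0.137 = €0.80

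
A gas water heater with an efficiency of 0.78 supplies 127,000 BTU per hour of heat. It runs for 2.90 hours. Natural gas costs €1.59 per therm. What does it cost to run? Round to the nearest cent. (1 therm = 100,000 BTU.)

€7.51

Heat delivered = 127,000 BTU/h × 2.90 h = 368,300 BTU
Gas input = 368,300 / 0.78 = 472,179 BTU
= 472,179 / 100,000 = 4.722 therm
Cost = 4.722 × €1.59/therm = €7.51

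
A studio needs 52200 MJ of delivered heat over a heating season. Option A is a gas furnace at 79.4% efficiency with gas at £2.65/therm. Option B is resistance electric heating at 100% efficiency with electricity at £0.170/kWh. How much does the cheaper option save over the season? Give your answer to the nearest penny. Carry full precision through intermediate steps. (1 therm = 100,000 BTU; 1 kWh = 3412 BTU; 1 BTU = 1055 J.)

Heat load = 52200 MJ = 52,200,000,000 J / 1055 = 49,478,673 BTU
Gas: input = 49,478,673 / 0.794 = 62,315,709 BTU = 623.2 therm → 623.2 × £2.65 = £1,651.37
Electric: 49,478,673 BTU / 3412 = 14,500 kWh → × £0.170 = £2,465.23
Difference = |£1,651.37 − £2,465.23| = £813.87

£813.87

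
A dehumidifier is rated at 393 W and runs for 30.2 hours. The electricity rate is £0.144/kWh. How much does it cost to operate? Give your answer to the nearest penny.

£1.71

Energy = 393 W × 30.2 h = 11,869 Wh = 11.87 kWh
Cost = 11.87 kWh × £0.144/kWh = £1.71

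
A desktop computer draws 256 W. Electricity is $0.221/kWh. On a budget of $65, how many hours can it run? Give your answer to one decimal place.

Energy budget = $65 / $0.221 per kWh = 294.1 kWh = 294,118 Wh
Runtime = 294,118 Wh / 256 W = 1,149 h

1148.9 h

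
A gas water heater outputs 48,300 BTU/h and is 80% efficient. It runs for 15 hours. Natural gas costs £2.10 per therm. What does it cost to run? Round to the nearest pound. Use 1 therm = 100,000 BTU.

Heat delivered = 48,300 BTU/h × 15 h = 724,500 BTU
Gas input = 724,500 / 0.80 = 905,625 BTU
= 905,625 / 100,000 = 9.056 therm
Cost = 9.056 × £2.10/therm = £19.02 ≈ £19

£19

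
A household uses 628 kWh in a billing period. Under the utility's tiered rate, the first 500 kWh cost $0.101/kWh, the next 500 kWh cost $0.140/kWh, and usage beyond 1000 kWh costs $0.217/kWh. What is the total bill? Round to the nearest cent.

$68.42

First 500 kWh × $0.101 = $50.50
Next 128 kWh × $0.140 = $17.92
Remaining tier: 0 kWh (not reached)
Total = $68.42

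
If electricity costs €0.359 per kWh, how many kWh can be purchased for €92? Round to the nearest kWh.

256 kWh

€92 / €0.359 per kWh = 256.3 kWh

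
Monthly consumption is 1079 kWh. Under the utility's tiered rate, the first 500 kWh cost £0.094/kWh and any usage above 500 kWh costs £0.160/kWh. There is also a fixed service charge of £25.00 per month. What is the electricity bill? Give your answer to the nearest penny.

£164.64

First 500 kWh × £0.094 = £47.00
Remaining 579 kWh × £0.160 = £92.64
Energy charge = £139.64; + service £25.00 = £164.64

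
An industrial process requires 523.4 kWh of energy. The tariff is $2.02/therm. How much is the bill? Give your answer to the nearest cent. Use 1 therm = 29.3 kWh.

$36.08

523.4 kWh × (0.03413 therm/kWh) = 17.86 therm
Cost = 17.86 therm × $2.02/therm = $36.08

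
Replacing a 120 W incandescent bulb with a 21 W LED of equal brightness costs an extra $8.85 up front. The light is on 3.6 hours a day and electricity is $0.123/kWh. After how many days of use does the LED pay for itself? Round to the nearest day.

Power saved = 120 − 21 = 99 W
Daily energy saved = 99 W × 3.6 h = 356.4 Wh = 0.3564 kWh
Daily savings = 0.3564 × $0.123 = $0.0438
Payback = $8.85 / $0.0438 per day = 201.9 days

202 days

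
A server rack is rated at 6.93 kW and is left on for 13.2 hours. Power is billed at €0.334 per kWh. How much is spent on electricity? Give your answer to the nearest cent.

€30.55

Energy = 6930 W × 13.2 h = 91,476 Wh = 91.48 kWh
Cost = 91.48 kWh × €0.334/kWh = €30.55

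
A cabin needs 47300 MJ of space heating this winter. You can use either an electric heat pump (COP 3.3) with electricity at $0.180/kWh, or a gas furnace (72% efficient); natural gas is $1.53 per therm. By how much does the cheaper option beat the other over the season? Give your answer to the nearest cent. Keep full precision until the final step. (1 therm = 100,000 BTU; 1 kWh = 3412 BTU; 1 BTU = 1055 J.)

Heat load = 47300 MJ = 47,300,000,000 J / 1055 = 44,834,123 BTU
Gas: input = 44,834,123 / 0.72 = 62,269,616 BTU = 622.7 therm → 622.7 × $1.53 = $952.73
Heat pump: 44,834,123 BTU / 3412 = 13,140 kWh heat; / 3.3 = 3,982 kWh in → × $0.180 = $716.73
Difference = |$952.73 − $716.73| = $235.99

$235.99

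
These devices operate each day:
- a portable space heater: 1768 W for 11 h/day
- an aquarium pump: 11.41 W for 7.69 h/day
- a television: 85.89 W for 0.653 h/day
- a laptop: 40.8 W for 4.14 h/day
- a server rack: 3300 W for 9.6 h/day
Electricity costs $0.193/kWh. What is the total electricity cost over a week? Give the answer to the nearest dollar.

$69

portable space heater: 1768 W × 11 h × 7 d = 136,136 Wh = 136.1 kWh
aquarium pump: 11.41 W × 7.69 h × 7 d = 614 Wh = 0.6142 kWh
television: 85.89 W × 0.653 h × 7 d = 393 Wh = 0.3926 kWh
laptop: 40.8 W × 4.14 h × 7 d = 1,182 Wh = 1.182 kWh
server rack: 3300 W × 9.6 h × 7 d = 221,760 Wh = 221.8 kWh
Total energy = 136.1 + 0.6142 + 0.3926 + 1.182 + 221.8 = 360.1 kWh
Cost = 360.1 kWh × $0.193 = $69.50 ≈ $69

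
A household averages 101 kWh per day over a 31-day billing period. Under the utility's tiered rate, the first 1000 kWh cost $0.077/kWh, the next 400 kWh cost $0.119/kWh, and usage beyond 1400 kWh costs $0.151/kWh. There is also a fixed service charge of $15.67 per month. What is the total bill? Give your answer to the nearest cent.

$401.65

Usage = 101 kWh/day × 31 days = 3131 kWh
First 1000 kWh × $0.077 = $77.00
Next 400 kWh × $0.119 = $47.60
Remaining 1731 kWh × $0.151 = $261.38
Energy charge = $385.98; + service $15.67 = $401.65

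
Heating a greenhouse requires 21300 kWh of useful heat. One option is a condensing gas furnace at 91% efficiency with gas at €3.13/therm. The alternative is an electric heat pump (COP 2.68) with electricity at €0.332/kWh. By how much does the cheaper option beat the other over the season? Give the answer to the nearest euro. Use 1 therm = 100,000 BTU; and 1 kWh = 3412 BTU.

Heat load = 21300 kWh × 3412 = 72,675,600 BTU
Gas: input = 72,675,600 / 0.91 = 79,863,297 BTU = 798.6 therm → 798.6 × €3.13 = €2,499.72
Heat pump: 72,675,600 BTU / 3412 = 21,300 kWh heat; / 2.68 = 7,948 kWh in → × €0.332 = €2,638.66
Difference = |€2,499.72 − €2,638.66| = €138.94 ≈ €139

€139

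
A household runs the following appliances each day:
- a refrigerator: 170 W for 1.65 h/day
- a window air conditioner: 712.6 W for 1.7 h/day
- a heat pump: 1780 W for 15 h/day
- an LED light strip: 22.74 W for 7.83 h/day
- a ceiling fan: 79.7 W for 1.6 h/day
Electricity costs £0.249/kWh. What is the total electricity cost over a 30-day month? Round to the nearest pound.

£213

refrigerator: 170 W × 1.65 h × 30 d = 8,415 Wh = 8.415 kWh
window air conditioner: 712.6 W × 1.7 h × 30 d = 36,343 Wh = 36.34 kWh
heat pump: 1780 W × 15 h × 30 d = 801,000 Wh = 801 kWh
LED light strip: 22.74 W × 7.83 h × 30 d = 5,342 Wh = 5.342 kWh
ceiling fan: 79.7 W × 1.6 h × 30 d = 3,826 Wh = 3.826 kWh
Total energy = 8.415 + 36.34 + 801 + 5.342 + 3.826 = 854.9 kWh
Cost = 854.9 kWh × £0.249 = £212.88 ≈ £213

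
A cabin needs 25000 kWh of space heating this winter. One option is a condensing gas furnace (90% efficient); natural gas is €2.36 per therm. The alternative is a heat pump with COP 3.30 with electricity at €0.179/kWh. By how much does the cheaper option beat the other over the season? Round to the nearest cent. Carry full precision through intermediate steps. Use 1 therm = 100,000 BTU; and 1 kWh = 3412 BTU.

Heat load = 25000 kWh × 3412 = 85,300,000 BTU
Gas: input = 85,300,000 / 0.90 = 94,777,778 BTU = 947.8 therm → 947.8 × €2.36 = €2,236.76
Heat pump: 85,300,000 BTU / 3412 = 25,000 kWh heat; / 3.30 = 7,576 kWh in → × €0.179 = €1,356.06
Difference = |€2,236.76 − €1,356.06| = €880.69

€880.69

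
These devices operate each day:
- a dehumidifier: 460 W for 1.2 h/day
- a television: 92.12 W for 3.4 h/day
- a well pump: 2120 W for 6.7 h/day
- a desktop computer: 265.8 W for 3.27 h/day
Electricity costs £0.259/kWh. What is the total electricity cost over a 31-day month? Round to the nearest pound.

£128

dehumidifier: 460 W × 1.2 h × 31 d = 17,112 Wh = 17.11 kWh
television: 92.12 W × 3.4 h × 31 d = 9,709 Wh = 9.709 kWh
well pump: 2120 W × 6.7 h × 31 d = 440,324 Wh = 440.3 kWh
desktop computer: 265.8 W × 3.27 h × 31 d = 26,944 Wh = 26.94 kWh
Total energy = 17.11 + 9.709 + 440.3 + 26.94 = 494.1 kWh
Cost = 494.1 kWh × £0.259 = £127.97 ≈ £128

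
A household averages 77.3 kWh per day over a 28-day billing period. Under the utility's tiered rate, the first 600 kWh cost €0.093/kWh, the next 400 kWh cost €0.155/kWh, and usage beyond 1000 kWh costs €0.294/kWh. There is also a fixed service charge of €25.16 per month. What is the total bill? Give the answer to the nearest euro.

Usage = 77.3 kWh/day × 28 days = 2164.4 kWh
First 600 kWh × €0.093 = €55.80
Next 400 kWh × €0.155 = €62.00
Remaining 1164.4 kWh × €0.294 = €342.33
Energy charge = €460.13; + service €25.16 = €485.29 ≈ €485

€485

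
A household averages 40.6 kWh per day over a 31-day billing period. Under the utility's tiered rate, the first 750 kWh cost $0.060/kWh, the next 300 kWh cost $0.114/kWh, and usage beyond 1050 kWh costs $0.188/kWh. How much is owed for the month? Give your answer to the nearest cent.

$118.42

Usage = 40.6 kWh/day × 31 days = 1258.6 kWh
First 750 kWh × $0.060 = $45.00
Next 300 kWh × $0.114 = $34.20
Remaining 208.6 kWh × $0.188 = $39.22
Total = $118.42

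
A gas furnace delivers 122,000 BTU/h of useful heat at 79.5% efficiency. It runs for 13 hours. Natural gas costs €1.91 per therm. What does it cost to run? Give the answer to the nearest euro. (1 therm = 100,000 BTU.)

€38

Heat delivered = 122,000 BTU/h × 13 h = 1,586,000 BTU
Gas input = 1,586,000 / 0.795 = 1,994,969 BTU
= 1,994,969 / 100,000 = 19.95 therm
Cost = 19.95 × €1.91/therm = €38.10 ≈ €38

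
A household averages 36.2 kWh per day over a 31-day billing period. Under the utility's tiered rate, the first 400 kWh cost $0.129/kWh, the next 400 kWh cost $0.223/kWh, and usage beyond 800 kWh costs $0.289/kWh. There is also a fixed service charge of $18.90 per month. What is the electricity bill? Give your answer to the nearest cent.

Usage = 36.2 kWh/day × 31 days = 1122.2 kWh
First 400 kWh × $0.129 = $51.60
Next 400 kWh × $0.223 = $89.20
Remaining 322.2 kWh × $0.289 = $93.12
Energy charge = $233.92; + service $18.90 = $252.82

$252.82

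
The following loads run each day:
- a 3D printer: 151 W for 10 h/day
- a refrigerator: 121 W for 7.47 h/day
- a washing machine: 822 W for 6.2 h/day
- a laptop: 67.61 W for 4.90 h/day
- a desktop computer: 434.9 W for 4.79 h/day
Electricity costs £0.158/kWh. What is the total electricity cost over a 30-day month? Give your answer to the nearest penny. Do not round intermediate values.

3D printer: 151 W × 10 h × 30 d = 45,300 Wh = 45.3 kWh
refrigerator: 121 W × 7.47 h × 30 d = 27,116 Wh = 27.12 kWh
washing machine: 822 W × 6.2 h × 30 d = 152,892 Wh = 152.9 kWh
laptop: 67.61 W × 4.90 h × 30 d = 9,939 Wh = 9.939 kWh
desktop computer: 434.9 W × 4.79 h × 30 d = 62,495 Wh = 62.5 kWh
Total energy = 45.3 + 27.12 + 152.9 + 9.939 + 62.5 = 297.7 kWh
Cost = 297.7 kWh × £0.158 = £47.04

£47.04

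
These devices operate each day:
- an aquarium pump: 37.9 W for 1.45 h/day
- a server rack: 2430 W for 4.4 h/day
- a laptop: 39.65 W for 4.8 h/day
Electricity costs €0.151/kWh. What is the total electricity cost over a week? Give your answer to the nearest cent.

aquarium pump: 37.9 W × 1.45 h × 7 d = 385 Wh = 0.3847 kWh
server rack: 2430 W × 4.4 h × 7 d = 74,844 Wh = 74.84 kWh
laptop: 39.65 W × 4.8 h × 7 d = 1,332 Wh = 1.332 kWh
Total energy = 0.3847 + 74.84 + 1.332 = 76.56 kWh
Cost = 76.56 kWh × €0.151 = €11.56

€11.56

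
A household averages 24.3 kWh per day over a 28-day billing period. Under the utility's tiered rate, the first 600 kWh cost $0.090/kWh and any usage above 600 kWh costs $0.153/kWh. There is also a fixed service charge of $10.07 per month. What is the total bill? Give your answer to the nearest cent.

$76.37

Usage = 24.3 kWh/day × 28 days = 680.4 kWh
First 600 kWh × $0.090 = $54.00
Remaining 80.4 kWh × $0.153 = $12.30
Energy charge = $66.30; + service $10.07 = $76.37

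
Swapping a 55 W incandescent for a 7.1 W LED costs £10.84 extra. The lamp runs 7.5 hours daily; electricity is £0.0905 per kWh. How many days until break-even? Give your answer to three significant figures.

333 days

Power saved = 55 − 7.1 = 47.9 W
Daily energy saved = 47.9 W × 7.5 h = 359.2 Wh = 0.35925 kWh
Daily savings = 0.35925 × £0.0905 = £0.0325
Payback = £10.84 / £0.0325 per day = 333.4 days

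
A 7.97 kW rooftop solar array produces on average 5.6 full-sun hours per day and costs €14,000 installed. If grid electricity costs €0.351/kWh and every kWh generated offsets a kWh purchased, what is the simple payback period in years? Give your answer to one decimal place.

Daily generation = 7.97 kW × 5.6 h = 44.63 kWh
Annual generation = 44.63 × 365 = 16291 kWh
Annual savings = 16291 × €0.351 = €5,718.03
Payback = €14,000 / €5,718.03 = 2.45 years

2.4 years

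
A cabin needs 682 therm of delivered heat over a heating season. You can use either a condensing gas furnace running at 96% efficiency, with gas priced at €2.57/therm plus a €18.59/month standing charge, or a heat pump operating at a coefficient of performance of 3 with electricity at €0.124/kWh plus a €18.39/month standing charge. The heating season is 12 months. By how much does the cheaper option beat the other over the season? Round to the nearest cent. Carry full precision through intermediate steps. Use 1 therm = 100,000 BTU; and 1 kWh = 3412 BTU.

Heat load = 682 therm × 100,000 = 68,200,000 BTU
Gas: input = 68,200,000 / 0.96 = 71,041,667 BTU = 710.4 therm → 710.4 × €2.57 = €1,825.77; + 12 × €18.59 standing = €2,048.85
Heat pump: 68,200,000 BTU / 3412 = 19,990 kWh heat; / 3 = 6,663 kWh in → × €0.124 = €826.18; + 12 × €18.39 standing = €1,046.86
Difference = |€2,048.85 − €1,046.86| = €1,001.99

€1001.99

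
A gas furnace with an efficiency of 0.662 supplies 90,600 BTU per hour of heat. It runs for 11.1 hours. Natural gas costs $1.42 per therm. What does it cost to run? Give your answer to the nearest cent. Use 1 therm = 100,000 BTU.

Heat delivered = 90,600 BTU/h × 11.1 h = 1,005,660 BTU
Gas input = 1,005,660 / 0.662 = 1,519,124 BTU
= 1,519,124 / 100,000 = 15.19 therm
Cost = 15.19 × $1.42/therm = $21.57

$21.57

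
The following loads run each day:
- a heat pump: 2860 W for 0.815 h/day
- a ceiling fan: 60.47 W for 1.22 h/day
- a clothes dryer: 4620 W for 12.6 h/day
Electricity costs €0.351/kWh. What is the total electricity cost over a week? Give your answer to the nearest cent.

heat pump: 2860 W × 0.815 h × 7 d = 16,316 Wh = 16.32 kWh
ceiling fan: 60.47 W × 1.22 h × 7 d = 516 Wh = 0.5164 kWh
clothes dryer: 4620 W × 12.6 h × 7 d = 407,484 Wh = 407.5 kWh
Total energy = 16.32 + 0.5164 + 407.5 = 424.3 kWh
Cost = 424.3 kWh × €0.351 = €148.94

€148.94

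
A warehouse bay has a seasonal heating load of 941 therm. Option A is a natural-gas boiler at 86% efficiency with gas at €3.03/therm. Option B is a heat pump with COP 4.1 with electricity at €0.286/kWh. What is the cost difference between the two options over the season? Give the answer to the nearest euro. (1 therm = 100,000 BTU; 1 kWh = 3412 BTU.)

€1392

Heat load = 941 therm × 100,000 = 94,100,000 BTU
Gas: input = 94,100,000 / 0.86 = 109,418,605 BTU = 1,094 therm → 1,094 × €3.03 = €3,315.38
Heat pump: 94,100,000 BTU / 3412 = 27,580 kWh heat; / 4.1 = 6,727 kWh in → × €0.286 = €1,923.81
Difference = |€3,315.38 − €1,923.81| = €1,391.57 ≈ €1392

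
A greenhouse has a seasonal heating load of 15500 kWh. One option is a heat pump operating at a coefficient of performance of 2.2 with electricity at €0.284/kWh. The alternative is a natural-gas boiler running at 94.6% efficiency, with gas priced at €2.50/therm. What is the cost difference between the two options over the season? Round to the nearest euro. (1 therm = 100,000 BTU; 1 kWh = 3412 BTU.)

€603

Heat load = 15500 kWh × 3412 = 52,886,000 BTU
Gas: input = 52,886,000 / 0.946 = 55,904,863 BTU = 559 therm → 559 × €2.50 = €1,397.62
Heat pump: 52,886,000 BTU / 3412 = 15,500 kWh heat; / 2.2 = 7,045 kWh in → × €0.284 = €2,000.91
Difference = |€1,397.62 − €2,000.91| = €603.29 ≈ €603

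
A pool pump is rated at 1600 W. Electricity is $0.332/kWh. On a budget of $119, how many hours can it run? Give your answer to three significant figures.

224 h

Energy budget = $119 / $0.332 per kWh = 358.4 kWh = 358,434 Wh
Runtime = 358,434 Wh / 1600 W = 224 h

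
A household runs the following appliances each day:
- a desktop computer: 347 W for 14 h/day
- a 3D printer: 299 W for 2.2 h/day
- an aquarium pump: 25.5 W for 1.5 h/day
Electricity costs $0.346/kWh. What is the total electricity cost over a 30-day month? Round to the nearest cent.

$57.65

desktop computer: 347 W × 14 h × 30 d = 145,740 Wh = 145.7 kWh
3D printer: 299 W × 2.2 h × 30 d = 19,734 Wh = 19.73 kWh
aquarium pump: 25.5 W × 1.5 h × 30 d = 1,148 Wh = 1.147 kWh
Total energy = 145.7 + 19.73 + 1.147 = 166.6 kWh
Cost = 166.6 kWh × $0.346 = $57.65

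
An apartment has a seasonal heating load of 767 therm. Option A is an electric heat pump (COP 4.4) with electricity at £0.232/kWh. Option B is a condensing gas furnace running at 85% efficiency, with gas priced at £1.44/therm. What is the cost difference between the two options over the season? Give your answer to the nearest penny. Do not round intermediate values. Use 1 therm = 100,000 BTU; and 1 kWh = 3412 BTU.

£114.11

Heat load = 767 therm × 100,000 = 76,700,000 BTU
Gas: input = 76,700,000 / 0.85 = 90,235,294 BTU = 902.4 therm → 902.4 × £1.44 = £1,299.39
Heat pump: 76,700,000 BTU / 3412 = 22,480 kWh heat; / 4.4 = 5,109 kWh in → × £0.232 = £1,185.28
Difference = |£1,299.39 − £1,185.28| = £114.11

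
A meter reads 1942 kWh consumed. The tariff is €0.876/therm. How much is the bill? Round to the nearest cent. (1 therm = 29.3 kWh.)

1942 kWh × (0.03413 therm/kWh) = 66.28 therm
Cost = 66.28 therm × €0.876/therm = €58.06

€58.06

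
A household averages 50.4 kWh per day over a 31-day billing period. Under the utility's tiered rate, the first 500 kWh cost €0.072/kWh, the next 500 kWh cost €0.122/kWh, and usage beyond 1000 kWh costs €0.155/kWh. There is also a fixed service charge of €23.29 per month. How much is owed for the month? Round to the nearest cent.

€207.46

Usage = 50.4 kWh/day × 31 days = 1562.4 kWh
First 500 kWh × €0.072 = €36.00
Next 500 kWh × €0.122 = €61.00
Remaining 562.4 kWh × €0.155 = €87.17
Energy charge = €184.17; + service €23.29 = €207.46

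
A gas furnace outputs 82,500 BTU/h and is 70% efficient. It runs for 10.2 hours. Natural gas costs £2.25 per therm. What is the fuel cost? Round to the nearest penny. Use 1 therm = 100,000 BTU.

£27.05

Heat delivered = 82,500 BTU/h × 10.2 h = 841,500 BTU
Gas input = 841,500 / 0.70 = 1,202,143 BTU
= 1,202,143 / 100,000 = 12.02 therm
Cost = 12.02 × £2.25/therm = £27.05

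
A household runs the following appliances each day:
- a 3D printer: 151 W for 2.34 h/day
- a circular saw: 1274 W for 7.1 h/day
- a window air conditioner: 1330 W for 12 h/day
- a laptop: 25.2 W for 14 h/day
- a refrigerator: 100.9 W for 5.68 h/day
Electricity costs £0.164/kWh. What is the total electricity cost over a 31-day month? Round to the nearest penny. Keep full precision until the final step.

£133.63

3D printer: 151 W × 2.34 h × 31 d = 10,954 Wh = 10.95 kWh
circular saw: 1274 W × 7.1 h × 31 d = 280,407 Wh = 280.4 kWh
window air conditioner: 1330 W × 12 h × 31 d = 494,760 Wh = 494.8 kWh
laptop: 25.2 W × 14 h × 31 d = 10,937 Wh = 10.94 kWh
refrigerator: 100.9 W × 5.68 h × 31 d = 17,766 Wh = 17.77 kWh
Total energy = 10.95 + 280.4 + 494.8 + 10.94 + 17.77 = 814.8 kWh
Cost = 814.8 kWh × £0.164 = £133.63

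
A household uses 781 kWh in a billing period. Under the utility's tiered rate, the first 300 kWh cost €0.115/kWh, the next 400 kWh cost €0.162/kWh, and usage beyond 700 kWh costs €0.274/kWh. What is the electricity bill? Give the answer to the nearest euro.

First 300 kWh × €0.115 = €34.50
Next 400 kWh × €0.162 = €64.80
Remaining 81 kWh × €0.274 = €22.19
Total = €121.49 ≈ €121

€121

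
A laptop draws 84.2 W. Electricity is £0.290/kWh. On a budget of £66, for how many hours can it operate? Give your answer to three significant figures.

2700 h

Energy budget = £66 / £0.290 per kWh = 227.6 kWh = 227,586 Wh
Runtime = 227,586 Wh / 84.2 W = 2,703 h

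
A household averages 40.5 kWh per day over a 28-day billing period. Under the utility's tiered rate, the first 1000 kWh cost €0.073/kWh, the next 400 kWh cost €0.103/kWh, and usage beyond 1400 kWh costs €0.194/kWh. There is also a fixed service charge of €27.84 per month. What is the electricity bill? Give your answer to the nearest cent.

€114.64

Usage = 40.5 kWh/day × 28 days = 1134 kWh
First 1000 kWh × €0.073 = €73.00
Next 134 kWh × €0.103 = €13.80
Remaining tier: 0 kWh (not reached)
Energy charge = €86.80; + service €27.84 = €114.64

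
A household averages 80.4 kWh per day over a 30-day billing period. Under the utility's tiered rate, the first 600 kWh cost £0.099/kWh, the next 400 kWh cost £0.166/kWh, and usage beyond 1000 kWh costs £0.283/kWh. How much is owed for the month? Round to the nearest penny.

Usage = 80.4 kWh/day × 30 days = 2412 kWh
First 600 kWh × £0.099 = £59.40
Next 400 kWh × £0.166 = £66.40
Remaining 1412 kWh × £0.283 = £399.60
Total = £525.40

£525.40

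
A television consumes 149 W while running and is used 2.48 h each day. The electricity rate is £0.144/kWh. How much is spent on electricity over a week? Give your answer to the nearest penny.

£0.37

Energy = 149 W × 2.48 h/day × 7 days = 2,587 Wh = 2.587 kWh
Cost = 2.587 kWh × £0.144/kWh = £0.37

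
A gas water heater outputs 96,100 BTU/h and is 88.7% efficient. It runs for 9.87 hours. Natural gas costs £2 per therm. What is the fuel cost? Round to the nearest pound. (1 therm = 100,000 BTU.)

Heat delivered = 96,100 BTU/h × 9.87 h = 948,507 BTU
Gas input = 948,507 / 0.887 = 1,069,343 BTU
= 1,069,343 / 100,000 = 10.69 therm
Cost = 10.69 × £2/therm = £21.39 ≈ £21

£21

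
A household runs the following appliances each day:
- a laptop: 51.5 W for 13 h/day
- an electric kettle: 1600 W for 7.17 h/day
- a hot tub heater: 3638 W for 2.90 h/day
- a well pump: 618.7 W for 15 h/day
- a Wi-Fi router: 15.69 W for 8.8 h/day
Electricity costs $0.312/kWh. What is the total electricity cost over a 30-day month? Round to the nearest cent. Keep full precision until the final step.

$300.55

laptop: 51.5 W × 13 h × 30 d = 20,085 Wh = 20.09 kWh
electric kettle: 1600 W × 7.17 h × 30 d = 344,160 Wh = 344.2 kWh
hot tub heater: 3638 W × 2.90 h × 30 d = 316,506 Wh = 316.5 kWh
well pump: 618.7 W × 15 h × 30 d = 278,415 Wh = 278.4 kWh
Wi-Fi router: 15.69 W × 8.8 h × 30 d = 4,142 Wh = 4.142 kWh
Total energy = 20.09 + 344.2 + 316.5 + 278.4 + 4.142 = 963.3 kWh
Cost = 963.3 kWh × $0.312 = $300.55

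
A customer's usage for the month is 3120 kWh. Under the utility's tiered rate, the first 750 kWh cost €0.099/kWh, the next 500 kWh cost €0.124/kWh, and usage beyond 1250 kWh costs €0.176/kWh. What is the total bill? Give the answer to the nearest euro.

First 750 kWh × €0.099 = €74.25
Next 500 kWh × €0.124 = €62.00
Remaining 1870 kWh × €0.176 = €329.12
Total = €465.37 ≈ €465

€465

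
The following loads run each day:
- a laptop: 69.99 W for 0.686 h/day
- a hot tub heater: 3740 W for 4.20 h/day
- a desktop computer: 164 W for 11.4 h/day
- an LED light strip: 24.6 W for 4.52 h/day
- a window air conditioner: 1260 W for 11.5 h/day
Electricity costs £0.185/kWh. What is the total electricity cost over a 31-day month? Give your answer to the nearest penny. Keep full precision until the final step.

laptop: 69.99 W × 0.686 h × 31 d = 1,488 Wh = 1.488 kWh
hot tub heater: 3740 W × 4.20 h × 31 d = 486,948 Wh = 486.9 kWh
desktop computer: 164 W × 11.4 h × 31 d = 57,958 Wh = 57.96 kWh
LED light strip: 24.6 W × 4.52 h × 31 d = 3,447 Wh = 3.447 kWh
window air conditioner: 1260 W × 11.5 h × 31 d = 449,190 Wh = 449.2 kWh
Total energy = 1.488 + 486.9 + 57.96 + 3.447 + 449.2 = 999 kWh
Cost = 999 kWh × £0.185 = £184.82

£184.82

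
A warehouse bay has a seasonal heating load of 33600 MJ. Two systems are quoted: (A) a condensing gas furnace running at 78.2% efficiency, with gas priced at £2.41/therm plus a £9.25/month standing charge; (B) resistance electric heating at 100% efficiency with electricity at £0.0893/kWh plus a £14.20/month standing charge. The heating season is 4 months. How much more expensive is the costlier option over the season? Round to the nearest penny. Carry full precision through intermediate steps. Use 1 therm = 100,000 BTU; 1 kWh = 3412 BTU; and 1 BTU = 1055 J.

Heat load = 33600 MJ = 33,600,000,000 J / 1055 = 31,848,341 BTU
Gas: input = 31,848,341 / 0.782 = 40,726,779 BTU = 407.3 therm → 407.3 × £2.41 = £981.52; + 4 × £9.25 standing = £1,018.52
Electric: 31,848,341 BTU / 3412 = 9,334 kWh → × £0.0893 = £833.55; + 4 × £14.20 standing = £890.35
Difference = |£1,018.52 − £890.35| = £128.17

£128.17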